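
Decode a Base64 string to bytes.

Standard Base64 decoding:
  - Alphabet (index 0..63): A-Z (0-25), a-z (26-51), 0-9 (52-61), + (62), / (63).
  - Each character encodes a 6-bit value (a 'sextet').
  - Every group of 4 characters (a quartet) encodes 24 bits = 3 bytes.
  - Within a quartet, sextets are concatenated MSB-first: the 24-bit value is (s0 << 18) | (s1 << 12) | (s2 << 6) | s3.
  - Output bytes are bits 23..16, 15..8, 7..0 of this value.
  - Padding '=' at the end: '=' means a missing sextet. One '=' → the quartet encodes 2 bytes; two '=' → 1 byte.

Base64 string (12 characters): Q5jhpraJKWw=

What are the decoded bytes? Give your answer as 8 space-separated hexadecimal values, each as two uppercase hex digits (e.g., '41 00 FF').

After char 0 ('Q'=16): chars_in_quartet=1 acc=0x10 bytes_emitted=0
After char 1 ('5'=57): chars_in_quartet=2 acc=0x439 bytes_emitted=0
After char 2 ('j'=35): chars_in_quartet=3 acc=0x10E63 bytes_emitted=0
After char 3 ('h'=33): chars_in_quartet=4 acc=0x4398E1 -> emit 43 98 E1, reset; bytes_emitted=3
After char 4 ('p'=41): chars_in_quartet=1 acc=0x29 bytes_emitted=3
After char 5 ('r'=43): chars_in_quartet=2 acc=0xA6B bytes_emitted=3
After char 6 ('a'=26): chars_in_quartet=3 acc=0x29ADA bytes_emitted=3
After char 7 ('J'=9): chars_in_quartet=4 acc=0xA6B689 -> emit A6 B6 89, reset; bytes_emitted=6
After char 8 ('K'=10): chars_in_quartet=1 acc=0xA bytes_emitted=6
After char 9 ('W'=22): chars_in_quartet=2 acc=0x296 bytes_emitted=6
After char 10 ('w'=48): chars_in_quartet=3 acc=0xA5B0 bytes_emitted=6
Padding '=': partial quartet acc=0xA5B0 -> emit 29 6C; bytes_emitted=8

Answer: 43 98 E1 A6 B6 89 29 6C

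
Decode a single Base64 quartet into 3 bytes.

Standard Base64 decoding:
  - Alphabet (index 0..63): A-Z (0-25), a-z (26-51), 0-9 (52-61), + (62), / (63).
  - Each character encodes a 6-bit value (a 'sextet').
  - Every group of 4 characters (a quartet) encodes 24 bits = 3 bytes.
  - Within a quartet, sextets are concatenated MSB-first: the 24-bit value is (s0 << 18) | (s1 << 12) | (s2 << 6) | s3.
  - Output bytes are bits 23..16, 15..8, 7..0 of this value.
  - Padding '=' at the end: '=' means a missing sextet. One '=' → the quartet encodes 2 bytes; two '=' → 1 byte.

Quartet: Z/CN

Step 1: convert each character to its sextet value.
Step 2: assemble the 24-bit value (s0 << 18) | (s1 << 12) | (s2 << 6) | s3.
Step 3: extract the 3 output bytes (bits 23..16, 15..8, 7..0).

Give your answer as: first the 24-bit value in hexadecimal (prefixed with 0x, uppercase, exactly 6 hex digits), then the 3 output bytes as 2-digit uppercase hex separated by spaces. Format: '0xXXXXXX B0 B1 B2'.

Answer: 0x67F08D 67 F0 8D

Derivation:
Sextets: Z=25, /=63, C=2, N=13
24-bit: (25<<18) | (63<<12) | (2<<6) | 13
      = 0x640000 | 0x03F000 | 0x000080 | 0x00000D
      = 0x67F08D
Bytes: (v>>16)&0xFF=67, (v>>8)&0xFF=F0, v&0xFF=8D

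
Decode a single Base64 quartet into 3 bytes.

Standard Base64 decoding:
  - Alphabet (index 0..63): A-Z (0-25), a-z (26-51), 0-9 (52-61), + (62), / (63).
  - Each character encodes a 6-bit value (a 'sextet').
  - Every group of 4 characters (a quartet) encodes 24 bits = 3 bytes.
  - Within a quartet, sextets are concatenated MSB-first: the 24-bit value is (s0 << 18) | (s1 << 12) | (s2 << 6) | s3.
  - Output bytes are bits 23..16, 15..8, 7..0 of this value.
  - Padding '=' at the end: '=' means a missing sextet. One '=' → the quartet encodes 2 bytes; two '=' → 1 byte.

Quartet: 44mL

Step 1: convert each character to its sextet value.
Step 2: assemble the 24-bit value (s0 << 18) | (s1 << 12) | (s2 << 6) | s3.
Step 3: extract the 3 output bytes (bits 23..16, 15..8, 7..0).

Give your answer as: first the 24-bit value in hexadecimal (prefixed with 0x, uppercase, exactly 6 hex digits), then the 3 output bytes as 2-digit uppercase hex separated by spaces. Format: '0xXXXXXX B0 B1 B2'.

Sextets: 4=56, 4=56, m=38, L=11
24-bit: (56<<18) | (56<<12) | (38<<6) | 11
      = 0xE00000 | 0x038000 | 0x000980 | 0x00000B
      = 0xE3898B
Bytes: (v>>16)&0xFF=E3, (v>>8)&0xFF=89, v&0xFF=8B

Answer: 0xE3898B E3 89 8B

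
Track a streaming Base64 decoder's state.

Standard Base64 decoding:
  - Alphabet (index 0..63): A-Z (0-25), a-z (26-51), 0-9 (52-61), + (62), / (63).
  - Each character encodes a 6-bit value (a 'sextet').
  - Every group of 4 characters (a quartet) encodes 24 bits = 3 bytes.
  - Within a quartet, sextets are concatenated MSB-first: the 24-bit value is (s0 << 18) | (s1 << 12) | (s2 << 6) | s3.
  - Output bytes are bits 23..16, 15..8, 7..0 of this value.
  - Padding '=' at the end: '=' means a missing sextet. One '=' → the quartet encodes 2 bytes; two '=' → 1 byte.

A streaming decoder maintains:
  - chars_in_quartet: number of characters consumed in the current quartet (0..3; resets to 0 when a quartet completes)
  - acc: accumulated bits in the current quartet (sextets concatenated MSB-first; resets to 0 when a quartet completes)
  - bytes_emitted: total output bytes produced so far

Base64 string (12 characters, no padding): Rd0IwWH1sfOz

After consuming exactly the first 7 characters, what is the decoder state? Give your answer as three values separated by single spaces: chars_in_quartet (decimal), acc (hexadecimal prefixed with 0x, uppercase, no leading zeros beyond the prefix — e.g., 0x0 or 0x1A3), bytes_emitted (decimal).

After char 0 ('R'=17): chars_in_quartet=1 acc=0x11 bytes_emitted=0
After char 1 ('d'=29): chars_in_quartet=2 acc=0x45D bytes_emitted=0
After char 2 ('0'=52): chars_in_quartet=3 acc=0x11774 bytes_emitted=0
After char 3 ('I'=8): chars_in_quartet=4 acc=0x45DD08 -> emit 45 DD 08, reset; bytes_emitted=3
After char 4 ('w'=48): chars_in_quartet=1 acc=0x30 bytes_emitted=3
After char 5 ('W'=22): chars_in_quartet=2 acc=0xC16 bytes_emitted=3
After char 6 ('H'=7): chars_in_quartet=3 acc=0x30587 bytes_emitted=3

Answer: 3 0x30587 3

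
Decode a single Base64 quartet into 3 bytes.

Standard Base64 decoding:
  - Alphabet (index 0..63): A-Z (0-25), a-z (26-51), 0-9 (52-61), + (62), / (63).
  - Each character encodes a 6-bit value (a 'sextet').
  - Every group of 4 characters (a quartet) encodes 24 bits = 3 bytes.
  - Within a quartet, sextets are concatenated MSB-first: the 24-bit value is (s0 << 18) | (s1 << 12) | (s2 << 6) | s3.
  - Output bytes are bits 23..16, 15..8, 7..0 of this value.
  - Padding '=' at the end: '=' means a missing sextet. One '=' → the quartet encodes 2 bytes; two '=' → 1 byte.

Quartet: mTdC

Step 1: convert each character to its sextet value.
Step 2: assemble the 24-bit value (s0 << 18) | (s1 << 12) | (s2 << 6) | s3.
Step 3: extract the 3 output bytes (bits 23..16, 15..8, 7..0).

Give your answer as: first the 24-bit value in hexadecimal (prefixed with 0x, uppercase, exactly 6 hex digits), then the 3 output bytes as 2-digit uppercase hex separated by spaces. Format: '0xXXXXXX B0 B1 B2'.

Answer: 0x993742 99 37 42

Derivation:
Sextets: m=38, T=19, d=29, C=2
24-bit: (38<<18) | (19<<12) | (29<<6) | 2
      = 0x980000 | 0x013000 | 0x000740 | 0x000002
      = 0x993742
Bytes: (v>>16)&0xFF=99, (v>>8)&0xFF=37, v&0xFF=42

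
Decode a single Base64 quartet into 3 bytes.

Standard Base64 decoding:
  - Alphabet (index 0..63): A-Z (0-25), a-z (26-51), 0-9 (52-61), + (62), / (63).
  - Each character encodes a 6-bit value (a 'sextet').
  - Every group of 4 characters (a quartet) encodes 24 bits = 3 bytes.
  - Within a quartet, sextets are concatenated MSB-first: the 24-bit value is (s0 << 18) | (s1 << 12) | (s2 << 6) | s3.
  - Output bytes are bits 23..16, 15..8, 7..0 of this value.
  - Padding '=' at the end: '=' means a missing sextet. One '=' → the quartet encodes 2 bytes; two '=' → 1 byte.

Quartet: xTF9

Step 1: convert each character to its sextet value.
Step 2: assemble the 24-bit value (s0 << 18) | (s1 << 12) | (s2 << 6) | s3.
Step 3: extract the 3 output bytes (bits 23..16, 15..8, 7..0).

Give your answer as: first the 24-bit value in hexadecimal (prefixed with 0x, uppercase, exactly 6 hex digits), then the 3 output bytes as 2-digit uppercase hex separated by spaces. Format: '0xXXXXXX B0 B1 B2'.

Sextets: x=49, T=19, F=5, 9=61
24-bit: (49<<18) | (19<<12) | (5<<6) | 61
      = 0xC40000 | 0x013000 | 0x000140 | 0x00003D
      = 0xC5317D
Bytes: (v>>16)&0xFF=C5, (v>>8)&0xFF=31, v&0xFF=7D

Answer: 0xC5317D C5 31 7D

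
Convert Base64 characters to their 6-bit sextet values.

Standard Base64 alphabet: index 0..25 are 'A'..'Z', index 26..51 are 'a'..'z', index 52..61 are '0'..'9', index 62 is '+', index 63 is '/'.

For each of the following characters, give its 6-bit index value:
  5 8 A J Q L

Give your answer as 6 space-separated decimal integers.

'5': 0..9 range, 52 + ord('5') − ord('0') = 57
'8': 0..9 range, 52 + ord('8') − ord('0') = 60
'A': A..Z range, ord('A') − ord('A') = 0
'J': A..Z range, ord('J') − ord('A') = 9
'Q': A..Z range, ord('Q') − ord('A') = 16
'L': A..Z range, ord('L') − ord('A') = 11

Answer: 57 60 0 9 16 11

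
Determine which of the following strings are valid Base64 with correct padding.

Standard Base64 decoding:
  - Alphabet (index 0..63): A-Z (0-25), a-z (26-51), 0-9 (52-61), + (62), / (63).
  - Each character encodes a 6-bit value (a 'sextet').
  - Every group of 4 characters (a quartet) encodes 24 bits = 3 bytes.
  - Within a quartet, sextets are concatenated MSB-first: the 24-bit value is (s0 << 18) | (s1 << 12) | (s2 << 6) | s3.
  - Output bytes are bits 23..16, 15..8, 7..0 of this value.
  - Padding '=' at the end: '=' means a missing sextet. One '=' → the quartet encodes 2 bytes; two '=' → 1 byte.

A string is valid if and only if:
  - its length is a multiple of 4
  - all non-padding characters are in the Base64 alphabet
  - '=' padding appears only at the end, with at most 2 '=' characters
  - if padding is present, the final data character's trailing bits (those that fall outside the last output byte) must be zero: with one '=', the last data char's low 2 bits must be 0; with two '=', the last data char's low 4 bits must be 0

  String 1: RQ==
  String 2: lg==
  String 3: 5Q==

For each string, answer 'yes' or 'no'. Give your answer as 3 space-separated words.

Answer: yes yes yes

Derivation:
String 1: 'RQ==' → valid
String 2: 'lg==' → valid
String 3: '5Q==' → valid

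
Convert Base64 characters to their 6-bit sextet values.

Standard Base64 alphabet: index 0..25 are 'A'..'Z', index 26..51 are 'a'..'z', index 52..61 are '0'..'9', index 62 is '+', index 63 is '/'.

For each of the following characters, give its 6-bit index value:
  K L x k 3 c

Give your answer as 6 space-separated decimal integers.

'K': A..Z range, ord('K') − ord('A') = 10
'L': A..Z range, ord('L') − ord('A') = 11
'x': a..z range, 26 + ord('x') − ord('a') = 49
'k': a..z range, 26 + ord('k') − ord('a') = 36
'3': 0..9 range, 52 + ord('3') − ord('0') = 55
'c': a..z range, 26 + ord('c') − ord('a') = 28

Answer: 10 11 49 36 55 28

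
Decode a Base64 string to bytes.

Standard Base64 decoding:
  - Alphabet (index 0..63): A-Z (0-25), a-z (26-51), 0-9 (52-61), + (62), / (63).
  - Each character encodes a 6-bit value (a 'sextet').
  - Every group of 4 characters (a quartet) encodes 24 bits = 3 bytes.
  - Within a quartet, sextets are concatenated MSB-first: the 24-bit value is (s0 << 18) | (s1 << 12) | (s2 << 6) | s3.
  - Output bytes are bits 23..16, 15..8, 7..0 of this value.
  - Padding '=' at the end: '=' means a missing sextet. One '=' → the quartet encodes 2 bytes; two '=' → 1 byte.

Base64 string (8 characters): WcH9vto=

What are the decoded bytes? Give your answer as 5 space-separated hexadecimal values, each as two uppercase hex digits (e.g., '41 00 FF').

Answer: 59 C1 FD BE DA

Derivation:
After char 0 ('W'=22): chars_in_quartet=1 acc=0x16 bytes_emitted=0
After char 1 ('c'=28): chars_in_quartet=2 acc=0x59C bytes_emitted=0
After char 2 ('H'=7): chars_in_quartet=3 acc=0x16707 bytes_emitted=0
After char 3 ('9'=61): chars_in_quartet=4 acc=0x59C1FD -> emit 59 C1 FD, reset; bytes_emitted=3
After char 4 ('v'=47): chars_in_quartet=1 acc=0x2F bytes_emitted=3
After char 5 ('t'=45): chars_in_quartet=2 acc=0xBED bytes_emitted=3
After char 6 ('o'=40): chars_in_quartet=3 acc=0x2FB68 bytes_emitted=3
Padding '=': partial quartet acc=0x2FB68 -> emit BE DA; bytes_emitted=5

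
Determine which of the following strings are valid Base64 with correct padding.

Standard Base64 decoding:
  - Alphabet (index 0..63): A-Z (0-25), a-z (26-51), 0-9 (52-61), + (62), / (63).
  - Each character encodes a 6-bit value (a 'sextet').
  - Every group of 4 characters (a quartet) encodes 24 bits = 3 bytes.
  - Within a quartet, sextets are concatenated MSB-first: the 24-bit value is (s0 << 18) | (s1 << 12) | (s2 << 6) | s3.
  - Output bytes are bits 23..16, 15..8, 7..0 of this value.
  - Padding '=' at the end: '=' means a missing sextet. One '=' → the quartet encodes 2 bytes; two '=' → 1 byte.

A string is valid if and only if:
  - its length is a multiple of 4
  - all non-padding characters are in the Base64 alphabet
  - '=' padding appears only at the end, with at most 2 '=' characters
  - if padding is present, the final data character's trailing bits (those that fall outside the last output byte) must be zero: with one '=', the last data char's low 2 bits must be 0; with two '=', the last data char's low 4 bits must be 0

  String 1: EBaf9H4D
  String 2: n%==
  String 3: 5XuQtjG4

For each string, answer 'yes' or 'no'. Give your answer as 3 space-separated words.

Answer: yes no yes

Derivation:
String 1: 'EBaf9H4D' → valid
String 2: 'n%==' → invalid (bad char(s): ['%'])
String 3: '5XuQtjG4' → valid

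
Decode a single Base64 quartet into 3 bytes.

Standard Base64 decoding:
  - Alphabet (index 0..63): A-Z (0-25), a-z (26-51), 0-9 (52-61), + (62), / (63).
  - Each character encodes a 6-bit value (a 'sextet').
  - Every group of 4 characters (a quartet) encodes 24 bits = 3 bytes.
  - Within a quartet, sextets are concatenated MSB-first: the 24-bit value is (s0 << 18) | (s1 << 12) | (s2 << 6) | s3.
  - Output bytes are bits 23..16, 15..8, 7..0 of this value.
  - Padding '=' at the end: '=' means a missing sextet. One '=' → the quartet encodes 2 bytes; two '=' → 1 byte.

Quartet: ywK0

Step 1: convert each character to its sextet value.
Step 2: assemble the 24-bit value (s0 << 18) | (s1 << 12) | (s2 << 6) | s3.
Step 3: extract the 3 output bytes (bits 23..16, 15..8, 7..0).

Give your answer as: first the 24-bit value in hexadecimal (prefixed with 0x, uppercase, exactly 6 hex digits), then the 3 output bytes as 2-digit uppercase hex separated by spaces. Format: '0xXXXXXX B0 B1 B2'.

Answer: 0xCB02B4 CB 02 B4

Derivation:
Sextets: y=50, w=48, K=10, 0=52
24-bit: (50<<18) | (48<<12) | (10<<6) | 52
      = 0xC80000 | 0x030000 | 0x000280 | 0x000034
      = 0xCB02B4
Bytes: (v>>16)&0xFF=CB, (v>>8)&0xFF=02, v&0xFF=B4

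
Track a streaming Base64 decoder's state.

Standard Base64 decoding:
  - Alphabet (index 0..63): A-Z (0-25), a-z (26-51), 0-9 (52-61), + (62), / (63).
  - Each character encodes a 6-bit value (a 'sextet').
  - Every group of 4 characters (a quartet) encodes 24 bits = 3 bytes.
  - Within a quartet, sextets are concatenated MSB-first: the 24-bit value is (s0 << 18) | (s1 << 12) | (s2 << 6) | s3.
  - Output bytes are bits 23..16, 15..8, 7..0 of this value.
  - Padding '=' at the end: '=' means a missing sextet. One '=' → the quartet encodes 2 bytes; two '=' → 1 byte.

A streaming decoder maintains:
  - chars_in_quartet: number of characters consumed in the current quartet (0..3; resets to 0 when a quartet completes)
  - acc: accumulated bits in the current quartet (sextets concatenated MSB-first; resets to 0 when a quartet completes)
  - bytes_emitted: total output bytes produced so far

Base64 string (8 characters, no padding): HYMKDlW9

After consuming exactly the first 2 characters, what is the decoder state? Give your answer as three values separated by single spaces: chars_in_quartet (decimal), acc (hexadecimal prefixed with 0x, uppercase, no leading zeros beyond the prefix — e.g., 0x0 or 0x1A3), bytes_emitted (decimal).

Answer: 2 0x1D8 0

Derivation:
After char 0 ('H'=7): chars_in_quartet=1 acc=0x7 bytes_emitted=0
After char 1 ('Y'=24): chars_in_quartet=2 acc=0x1D8 bytes_emitted=0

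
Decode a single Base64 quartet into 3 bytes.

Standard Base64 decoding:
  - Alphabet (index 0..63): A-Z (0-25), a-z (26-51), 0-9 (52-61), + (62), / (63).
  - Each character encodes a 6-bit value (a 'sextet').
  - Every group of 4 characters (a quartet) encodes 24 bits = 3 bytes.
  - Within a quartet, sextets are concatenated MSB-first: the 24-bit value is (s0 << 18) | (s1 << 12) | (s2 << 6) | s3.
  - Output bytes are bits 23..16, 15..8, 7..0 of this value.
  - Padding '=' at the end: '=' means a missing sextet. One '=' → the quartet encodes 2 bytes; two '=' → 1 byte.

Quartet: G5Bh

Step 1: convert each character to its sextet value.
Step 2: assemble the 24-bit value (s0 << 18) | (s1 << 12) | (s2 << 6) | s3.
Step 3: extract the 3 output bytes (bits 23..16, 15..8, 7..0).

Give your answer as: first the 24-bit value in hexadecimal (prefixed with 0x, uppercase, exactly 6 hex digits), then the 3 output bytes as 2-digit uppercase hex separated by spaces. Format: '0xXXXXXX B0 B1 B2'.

Answer: 0x1B9061 1B 90 61

Derivation:
Sextets: G=6, 5=57, B=1, h=33
24-bit: (6<<18) | (57<<12) | (1<<6) | 33
      = 0x180000 | 0x039000 | 0x000040 | 0x000021
      = 0x1B9061
Bytes: (v>>16)&0xFF=1B, (v>>8)&0xFF=90, v&0xFF=61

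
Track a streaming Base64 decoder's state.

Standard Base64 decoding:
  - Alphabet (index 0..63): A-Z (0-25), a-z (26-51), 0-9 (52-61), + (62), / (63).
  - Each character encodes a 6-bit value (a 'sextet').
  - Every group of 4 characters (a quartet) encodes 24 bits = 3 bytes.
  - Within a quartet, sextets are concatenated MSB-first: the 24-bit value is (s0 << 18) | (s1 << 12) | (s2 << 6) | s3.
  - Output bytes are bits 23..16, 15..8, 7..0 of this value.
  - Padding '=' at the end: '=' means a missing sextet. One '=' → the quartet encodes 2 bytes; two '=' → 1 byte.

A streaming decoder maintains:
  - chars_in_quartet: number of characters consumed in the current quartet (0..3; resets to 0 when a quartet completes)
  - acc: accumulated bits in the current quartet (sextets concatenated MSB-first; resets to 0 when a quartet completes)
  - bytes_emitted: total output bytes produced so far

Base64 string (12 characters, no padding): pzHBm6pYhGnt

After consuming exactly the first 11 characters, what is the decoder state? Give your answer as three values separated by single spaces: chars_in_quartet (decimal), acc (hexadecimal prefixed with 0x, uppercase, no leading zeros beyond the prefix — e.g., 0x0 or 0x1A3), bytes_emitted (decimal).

After char 0 ('p'=41): chars_in_quartet=1 acc=0x29 bytes_emitted=0
After char 1 ('z'=51): chars_in_quartet=2 acc=0xA73 bytes_emitted=0
After char 2 ('H'=7): chars_in_quartet=3 acc=0x29CC7 bytes_emitted=0
After char 3 ('B'=1): chars_in_quartet=4 acc=0xA731C1 -> emit A7 31 C1, reset; bytes_emitted=3
After char 4 ('m'=38): chars_in_quartet=1 acc=0x26 bytes_emitted=3
After char 5 ('6'=58): chars_in_quartet=2 acc=0x9BA bytes_emitted=3
After char 6 ('p'=41): chars_in_quartet=3 acc=0x26EA9 bytes_emitted=3
After char 7 ('Y'=24): chars_in_quartet=4 acc=0x9BAA58 -> emit 9B AA 58, reset; bytes_emitted=6
After char 8 ('h'=33): chars_in_quartet=1 acc=0x21 bytes_emitted=6
After char 9 ('G'=6): chars_in_quartet=2 acc=0x846 bytes_emitted=6
After char 10 ('n'=39): chars_in_quartet=3 acc=0x211A7 bytes_emitted=6

Answer: 3 0x211A7 6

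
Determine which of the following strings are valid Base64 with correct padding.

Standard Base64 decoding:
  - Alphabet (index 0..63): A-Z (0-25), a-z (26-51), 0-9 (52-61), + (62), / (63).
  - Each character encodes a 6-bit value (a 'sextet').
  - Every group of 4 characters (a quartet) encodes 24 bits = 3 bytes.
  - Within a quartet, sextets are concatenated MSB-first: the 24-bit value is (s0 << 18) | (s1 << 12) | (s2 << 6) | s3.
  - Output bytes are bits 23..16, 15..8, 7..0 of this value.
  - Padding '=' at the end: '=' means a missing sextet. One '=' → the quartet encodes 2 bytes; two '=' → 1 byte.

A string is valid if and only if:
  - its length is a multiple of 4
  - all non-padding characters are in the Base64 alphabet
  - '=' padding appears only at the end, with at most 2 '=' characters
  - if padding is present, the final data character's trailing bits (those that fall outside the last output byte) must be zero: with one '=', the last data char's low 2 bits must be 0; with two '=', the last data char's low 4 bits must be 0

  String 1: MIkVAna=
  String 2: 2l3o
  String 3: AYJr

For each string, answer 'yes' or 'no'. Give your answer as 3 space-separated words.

Answer: no yes yes

Derivation:
String 1: 'MIkVAna=' → invalid (bad trailing bits)
String 2: '2l3o' → valid
String 3: 'AYJr' → valid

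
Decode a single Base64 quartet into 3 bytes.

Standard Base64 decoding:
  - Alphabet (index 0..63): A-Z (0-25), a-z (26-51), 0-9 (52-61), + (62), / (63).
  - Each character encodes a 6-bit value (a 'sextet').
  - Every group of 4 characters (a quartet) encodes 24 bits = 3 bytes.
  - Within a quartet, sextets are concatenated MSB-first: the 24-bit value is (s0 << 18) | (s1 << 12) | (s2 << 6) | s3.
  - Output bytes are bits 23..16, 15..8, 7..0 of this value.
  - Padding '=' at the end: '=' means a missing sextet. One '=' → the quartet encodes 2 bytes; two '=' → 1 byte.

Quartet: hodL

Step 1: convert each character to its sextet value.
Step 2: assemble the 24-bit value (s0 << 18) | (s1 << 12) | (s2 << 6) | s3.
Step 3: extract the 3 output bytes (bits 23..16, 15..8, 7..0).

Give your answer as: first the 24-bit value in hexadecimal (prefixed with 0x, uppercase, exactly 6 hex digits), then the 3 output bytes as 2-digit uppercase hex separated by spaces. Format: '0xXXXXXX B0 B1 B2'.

Answer: 0x86874B 86 87 4B

Derivation:
Sextets: h=33, o=40, d=29, L=11
24-bit: (33<<18) | (40<<12) | (29<<6) | 11
      = 0x840000 | 0x028000 | 0x000740 | 0x00000B
      = 0x86874B
Bytes: (v>>16)&0xFF=86, (v>>8)&0xFF=87, v&0xFF=4B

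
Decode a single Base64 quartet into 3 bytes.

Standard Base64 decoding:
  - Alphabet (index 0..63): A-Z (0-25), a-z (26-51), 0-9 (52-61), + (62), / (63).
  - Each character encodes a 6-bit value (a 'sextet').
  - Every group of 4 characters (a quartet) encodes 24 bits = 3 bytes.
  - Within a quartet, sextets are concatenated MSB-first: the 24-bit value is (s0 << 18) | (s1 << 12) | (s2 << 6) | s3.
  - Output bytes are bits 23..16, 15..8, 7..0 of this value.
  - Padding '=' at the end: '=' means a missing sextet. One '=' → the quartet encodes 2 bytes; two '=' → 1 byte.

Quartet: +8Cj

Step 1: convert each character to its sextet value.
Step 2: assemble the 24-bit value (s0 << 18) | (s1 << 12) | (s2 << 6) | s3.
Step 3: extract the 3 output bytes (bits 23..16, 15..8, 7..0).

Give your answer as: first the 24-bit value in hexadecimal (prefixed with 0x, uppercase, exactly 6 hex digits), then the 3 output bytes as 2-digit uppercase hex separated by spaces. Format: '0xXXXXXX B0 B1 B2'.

Answer: 0xFBC0A3 FB C0 A3

Derivation:
Sextets: +=62, 8=60, C=2, j=35
24-bit: (62<<18) | (60<<12) | (2<<6) | 35
      = 0xF80000 | 0x03C000 | 0x000080 | 0x000023
      = 0xFBC0A3
Bytes: (v>>16)&0xFF=FB, (v>>8)&0xFF=C0, v&0xFF=A3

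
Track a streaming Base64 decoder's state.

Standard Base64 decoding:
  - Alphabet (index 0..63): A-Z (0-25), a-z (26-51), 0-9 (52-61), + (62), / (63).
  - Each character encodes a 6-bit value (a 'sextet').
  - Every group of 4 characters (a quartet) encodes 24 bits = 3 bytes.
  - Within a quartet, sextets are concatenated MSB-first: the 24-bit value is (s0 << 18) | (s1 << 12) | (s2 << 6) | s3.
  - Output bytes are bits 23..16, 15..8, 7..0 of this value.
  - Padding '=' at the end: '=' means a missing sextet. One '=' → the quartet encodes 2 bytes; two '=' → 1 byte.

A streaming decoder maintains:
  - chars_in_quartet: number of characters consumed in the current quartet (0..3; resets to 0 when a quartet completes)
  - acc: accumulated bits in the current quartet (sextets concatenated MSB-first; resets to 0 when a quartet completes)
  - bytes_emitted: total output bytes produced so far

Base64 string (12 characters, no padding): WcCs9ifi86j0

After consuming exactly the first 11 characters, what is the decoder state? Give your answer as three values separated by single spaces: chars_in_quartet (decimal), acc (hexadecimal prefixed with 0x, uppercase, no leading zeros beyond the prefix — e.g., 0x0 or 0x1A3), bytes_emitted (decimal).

After char 0 ('W'=22): chars_in_quartet=1 acc=0x16 bytes_emitted=0
After char 1 ('c'=28): chars_in_quartet=2 acc=0x59C bytes_emitted=0
After char 2 ('C'=2): chars_in_quartet=3 acc=0x16702 bytes_emitted=0
After char 3 ('s'=44): chars_in_quartet=4 acc=0x59C0AC -> emit 59 C0 AC, reset; bytes_emitted=3
After char 4 ('9'=61): chars_in_quartet=1 acc=0x3D bytes_emitted=3
After char 5 ('i'=34): chars_in_quartet=2 acc=0xF62 bytes_emitted=3
After char 6 ('f'=31): chars_in_quartet=3 acc=0x3D89F bytes_emitted=3
After char 7 ('i'=34): chars_in_quartet=4 acc=0xF627E2 -> emit F6 27 E2, reset; bytes_emitted=6
After char 8 ('8'=60): chars_in_quartet=1 acc=0x3C bytes_emitted=6
After char 9 ('6'=58): chars_in_quartet=2 acc=0xF3A bytes_emitted=6
After char 10 ('j'=35): chars_in_quartet=3 acc=0x3CEA3 bytes_emitted=6

Answer: 3 0x3CEA3 6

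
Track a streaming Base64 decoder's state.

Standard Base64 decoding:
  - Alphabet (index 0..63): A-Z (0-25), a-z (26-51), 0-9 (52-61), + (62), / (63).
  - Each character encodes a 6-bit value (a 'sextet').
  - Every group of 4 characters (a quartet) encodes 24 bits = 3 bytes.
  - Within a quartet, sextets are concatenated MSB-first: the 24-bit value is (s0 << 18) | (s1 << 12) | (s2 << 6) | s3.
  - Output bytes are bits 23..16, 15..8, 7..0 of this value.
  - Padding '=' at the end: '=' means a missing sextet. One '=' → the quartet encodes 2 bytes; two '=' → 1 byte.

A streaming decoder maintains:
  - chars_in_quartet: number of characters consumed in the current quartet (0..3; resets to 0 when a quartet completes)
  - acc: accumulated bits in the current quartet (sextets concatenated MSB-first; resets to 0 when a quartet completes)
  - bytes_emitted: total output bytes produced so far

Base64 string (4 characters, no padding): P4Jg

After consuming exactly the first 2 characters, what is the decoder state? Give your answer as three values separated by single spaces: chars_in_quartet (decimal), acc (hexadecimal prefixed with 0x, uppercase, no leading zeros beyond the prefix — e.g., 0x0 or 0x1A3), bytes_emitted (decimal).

Answer: 2 0x3F8 0

Derivation:
After char 0 ('P'=15): chars_in_quartet=1 acc=0xF bytes_emitted=0
After char 1 ('4'=56): chars_in_quartet=2 acc=0x3F8 bytes_emitted=0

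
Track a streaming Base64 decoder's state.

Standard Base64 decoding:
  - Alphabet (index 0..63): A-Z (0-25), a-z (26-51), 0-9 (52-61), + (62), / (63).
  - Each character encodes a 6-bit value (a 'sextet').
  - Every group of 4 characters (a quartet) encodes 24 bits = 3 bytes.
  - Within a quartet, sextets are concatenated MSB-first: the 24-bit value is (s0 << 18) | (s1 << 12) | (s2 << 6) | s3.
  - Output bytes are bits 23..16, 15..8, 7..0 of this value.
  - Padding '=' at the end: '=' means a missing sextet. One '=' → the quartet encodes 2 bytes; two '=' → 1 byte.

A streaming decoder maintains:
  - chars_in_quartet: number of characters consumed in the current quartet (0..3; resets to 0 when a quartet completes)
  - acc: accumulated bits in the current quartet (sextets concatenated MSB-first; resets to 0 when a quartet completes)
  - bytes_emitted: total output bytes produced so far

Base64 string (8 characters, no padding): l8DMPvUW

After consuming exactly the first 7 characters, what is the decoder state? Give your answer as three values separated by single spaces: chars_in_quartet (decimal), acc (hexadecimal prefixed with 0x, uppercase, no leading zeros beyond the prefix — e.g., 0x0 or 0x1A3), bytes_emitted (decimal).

Answer: 3 0xFBD4 3

Derivation:
After char 0 ('l'=37): chars_in_quartet=1 acc=0x25 bytes_emitted=0
After char 1 ('8'=60): chars_in_quartet=2 acc=0x97C bytes_emitted=0
After char 2 ('D'=3): chars_in_quartet=3 acc=0x25F03 bytes_emitted=0
After char 3 ('M'=12): chars_in_quartet=4 acc=0x97C0CC -> emit 97 C0 CC, reset; bytes_emitted=3
After char 4 ('P'=15): chars_in_quartet=1 acc=0xF bytes_emitted=3
After char 5 ('v'=47): chars_in_quartet=2 acc=0x3EF bytes_emitted=3
After char 6 ('U'=20): chars_in_quartet=3 acc=0xFBD4 bytes_emitted=3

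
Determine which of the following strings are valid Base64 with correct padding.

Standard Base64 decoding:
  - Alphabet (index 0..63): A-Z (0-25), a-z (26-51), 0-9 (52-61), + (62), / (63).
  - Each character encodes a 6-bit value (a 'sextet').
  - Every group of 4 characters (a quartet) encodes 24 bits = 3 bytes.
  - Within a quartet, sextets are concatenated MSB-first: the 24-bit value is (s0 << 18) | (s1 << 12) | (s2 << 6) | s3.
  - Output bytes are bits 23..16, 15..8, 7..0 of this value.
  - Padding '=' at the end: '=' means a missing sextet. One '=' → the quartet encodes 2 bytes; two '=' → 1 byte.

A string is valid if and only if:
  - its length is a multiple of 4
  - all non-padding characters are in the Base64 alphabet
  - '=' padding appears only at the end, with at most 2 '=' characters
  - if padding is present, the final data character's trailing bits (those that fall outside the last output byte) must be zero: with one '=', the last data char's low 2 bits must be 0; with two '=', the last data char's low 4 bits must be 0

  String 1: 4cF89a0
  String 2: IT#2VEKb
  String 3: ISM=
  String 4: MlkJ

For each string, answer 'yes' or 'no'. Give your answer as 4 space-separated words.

String 1: '4cF89a0' → invalid (len=7 not mult of 4)
String 2: 'IT#2VEKb' → invalid (bad char(s): ['#'])
String 3: 'ISM=' → valid
String 4: 'MlkJ' → valid

Answer: no no yes yes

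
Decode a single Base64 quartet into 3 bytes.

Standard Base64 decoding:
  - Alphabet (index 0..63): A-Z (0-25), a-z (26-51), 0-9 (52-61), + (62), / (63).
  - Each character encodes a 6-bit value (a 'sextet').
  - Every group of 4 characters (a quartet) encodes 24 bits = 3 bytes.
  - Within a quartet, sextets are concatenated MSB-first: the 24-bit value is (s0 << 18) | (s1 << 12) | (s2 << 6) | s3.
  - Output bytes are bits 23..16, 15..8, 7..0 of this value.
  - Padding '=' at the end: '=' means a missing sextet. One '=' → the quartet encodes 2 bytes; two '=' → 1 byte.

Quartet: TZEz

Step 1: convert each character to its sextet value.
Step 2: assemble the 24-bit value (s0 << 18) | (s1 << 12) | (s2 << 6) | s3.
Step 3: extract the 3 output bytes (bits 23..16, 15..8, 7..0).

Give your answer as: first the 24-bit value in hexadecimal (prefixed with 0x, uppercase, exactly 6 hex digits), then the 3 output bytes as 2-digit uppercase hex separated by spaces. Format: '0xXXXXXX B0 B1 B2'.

Answer: 0x4D9133 4D 91 33

Derivation:
Sextets: T=19, Z=25, E=4, z=51
24-bit: (19<<18) | (25<<12) | (4<<6) | 51
      = 0x4C0000 | 0x019000 | 0x000100 | 0x000033
      = 0x4D9133
Bytes: (v>>16)&0xFF=4D, (v>>8)&0xFF=91, v&0xFF=33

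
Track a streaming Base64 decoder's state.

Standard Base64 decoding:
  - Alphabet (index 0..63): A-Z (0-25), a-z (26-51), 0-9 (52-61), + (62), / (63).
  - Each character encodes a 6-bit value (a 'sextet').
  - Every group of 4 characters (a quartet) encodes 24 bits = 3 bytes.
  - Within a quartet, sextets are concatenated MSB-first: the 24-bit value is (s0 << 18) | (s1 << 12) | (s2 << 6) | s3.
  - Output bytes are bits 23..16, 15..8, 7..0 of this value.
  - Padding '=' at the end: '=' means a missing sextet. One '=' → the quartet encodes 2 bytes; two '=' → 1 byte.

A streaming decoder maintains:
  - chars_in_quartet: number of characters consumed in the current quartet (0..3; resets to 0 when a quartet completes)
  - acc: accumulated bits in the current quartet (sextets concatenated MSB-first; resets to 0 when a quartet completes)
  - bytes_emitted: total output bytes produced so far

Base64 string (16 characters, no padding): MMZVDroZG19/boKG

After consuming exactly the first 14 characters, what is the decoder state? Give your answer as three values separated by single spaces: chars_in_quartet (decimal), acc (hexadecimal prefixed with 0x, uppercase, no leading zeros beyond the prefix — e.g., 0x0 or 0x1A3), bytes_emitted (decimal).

After char 0 ('M'=12): chars_in_quartet=1 acc=0xC bytes_emitted=0
After char 1 ('M'=12): chars_in_quartet=2 acc=0x30C bytes_emitted=0
After char 2 ('Z'=25): chars_in_quartet=3 acc=0xC319 bytes_emitted=0
After char 3 ('V'=21): chars_in_quartet=4 acc=0x30C655 -> emit 30 C6 55, reset; bytes_emitted=3
After char 4 ('D'=3): chars_in_quartet=1 acc=0x3 bytes_emitted=3
After char 5 ('r'=43): chars_in_quartet=2 acc=0xEB bytes_emitted=3
After char 6 ('o'=40): chars_in_quartet=3 acc=0x3AE8 bytes_emitted=3
After char 7 ('Z'=25): chars_in_quartet=4 acc=0xEBA19 -> emit 0E BA 19, reset; bytes_emitted=6
After char 8 ('G'=6): chars_in_quartet=1 acc=0x6 bytes_emitted=6
After char 9 ('1'=53): chars_in_quartet=2 acc=0x1B5 bytes_emitted=6
After char 10 ('9'=61): chars_in_quartet=3 acc=0x6D7D bytes_emitted=6
After char 11 ('/'=63): chars_in_quartet=4 acc=0x1B5F7F -> emit 1B 5F 7F, reset; bytes_emitted=9
After char 12 ('b'=27): chars_in_quartet=1 acc=0x1B bytes_emitted=9
After char 13 ('o'=40): chars_in_quartet=2 acc=0x6E8 bytes_emitted=9

Answer: 2 0x6E8 9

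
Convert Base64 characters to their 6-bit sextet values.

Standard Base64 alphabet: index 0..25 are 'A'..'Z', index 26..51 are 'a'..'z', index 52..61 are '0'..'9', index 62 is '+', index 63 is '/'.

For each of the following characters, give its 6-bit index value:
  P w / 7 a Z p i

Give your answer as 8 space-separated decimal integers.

'P': A..Z range, ord('P') − ord('A') = 15
'w': a..z range, 26 + ord('w') − ord('a') = 48
'/': index 63
'7': 0..9 range, 52 + ord('7') − ord('0') = 59
'a': a..z range, 26 + ord('a') − ord('a') = 26
'Z': A..Z range, ord('Z') − ord('A') = 25
'p': a..z range, 26 + ord('p') − ord('a') = 41
'i': a..z range, 26 + ord('i') − ord('a') = 34

Answer: 15 48 63 59 26 25 41 34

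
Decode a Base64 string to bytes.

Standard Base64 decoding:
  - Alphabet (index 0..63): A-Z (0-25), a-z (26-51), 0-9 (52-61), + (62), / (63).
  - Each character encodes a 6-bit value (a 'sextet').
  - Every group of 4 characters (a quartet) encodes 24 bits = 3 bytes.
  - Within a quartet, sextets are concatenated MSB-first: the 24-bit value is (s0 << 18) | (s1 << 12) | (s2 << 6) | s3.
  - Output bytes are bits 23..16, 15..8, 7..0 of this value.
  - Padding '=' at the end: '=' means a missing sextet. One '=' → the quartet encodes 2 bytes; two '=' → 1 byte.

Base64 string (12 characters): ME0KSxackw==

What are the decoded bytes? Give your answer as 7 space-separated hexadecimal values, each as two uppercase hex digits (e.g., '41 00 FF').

After char 0 ('M'=12): chars_in_quartet=1 acc=0xC bytes_emitted=0
After char 1 ('E'=4): chars_in_quartet=2 acc=0x304 bytes_emitted=0
After char 2 ('0'=52): chars_in_quartet=3 acc=0xC134 bytes_emitted=0
After char 3 ('K'=10): chars_in_quartet=4 acc=0x304D0A -> emit 30 4D 0A, reset; bytes_emitted=3
After char 4 ('S'=18): chars_in_quartet=1 acc=0x12 bytes_emitted=3
After char 5 ('x'=49): chars_in_quartet=2 acc=0x4B1 bytes_emitted=3
After char 6 ('a'=26): chars_in_quartet=3 acc=0x12C5A bytes_emitted=3
After char 7 ('c'=28): chars_in_quartet=4 acc=0x4B169C -> emit 4B 16 9C, reset; bytes_emitted=6
After char 8 ('k'=36): chars_in_quartet=1 acc=0x24 bytes_emitted=6
After char 9 ('w'=48): chars_in_quartet=2 acc=0x930 bytes_emitted=6
Padding '==': partial quartet acc=0x930 -> emit 93; bytes_emitted=7

Answer: 30 4D 0A 4B 16 9C 93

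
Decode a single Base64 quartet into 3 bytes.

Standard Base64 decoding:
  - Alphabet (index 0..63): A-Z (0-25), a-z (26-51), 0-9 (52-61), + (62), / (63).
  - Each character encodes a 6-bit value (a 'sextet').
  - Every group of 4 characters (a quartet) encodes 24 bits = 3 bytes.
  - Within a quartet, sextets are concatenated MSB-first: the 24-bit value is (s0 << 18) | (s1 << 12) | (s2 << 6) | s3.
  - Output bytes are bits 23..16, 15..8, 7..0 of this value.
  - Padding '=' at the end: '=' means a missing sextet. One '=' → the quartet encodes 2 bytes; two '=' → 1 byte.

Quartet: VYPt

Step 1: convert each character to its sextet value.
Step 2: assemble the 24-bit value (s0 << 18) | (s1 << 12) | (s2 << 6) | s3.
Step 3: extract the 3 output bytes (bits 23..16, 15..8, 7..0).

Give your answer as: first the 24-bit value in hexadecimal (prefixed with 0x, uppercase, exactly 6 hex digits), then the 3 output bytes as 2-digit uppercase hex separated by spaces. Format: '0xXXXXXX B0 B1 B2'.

Sextets: V=21, Y=24, P=15, t=45
24-bit: (21<<18) | (24<<12) | (15<<6) | 45
      = 0x540000 | 0x018000 | 0x0003C0 | 0x00002D
      = 0x5583ED
Bytes: (v>>16)&0xFF=55, (v>>8)&0xFF=83, v&0xFF=ED

Answer: 0x5583ED 55 83 ED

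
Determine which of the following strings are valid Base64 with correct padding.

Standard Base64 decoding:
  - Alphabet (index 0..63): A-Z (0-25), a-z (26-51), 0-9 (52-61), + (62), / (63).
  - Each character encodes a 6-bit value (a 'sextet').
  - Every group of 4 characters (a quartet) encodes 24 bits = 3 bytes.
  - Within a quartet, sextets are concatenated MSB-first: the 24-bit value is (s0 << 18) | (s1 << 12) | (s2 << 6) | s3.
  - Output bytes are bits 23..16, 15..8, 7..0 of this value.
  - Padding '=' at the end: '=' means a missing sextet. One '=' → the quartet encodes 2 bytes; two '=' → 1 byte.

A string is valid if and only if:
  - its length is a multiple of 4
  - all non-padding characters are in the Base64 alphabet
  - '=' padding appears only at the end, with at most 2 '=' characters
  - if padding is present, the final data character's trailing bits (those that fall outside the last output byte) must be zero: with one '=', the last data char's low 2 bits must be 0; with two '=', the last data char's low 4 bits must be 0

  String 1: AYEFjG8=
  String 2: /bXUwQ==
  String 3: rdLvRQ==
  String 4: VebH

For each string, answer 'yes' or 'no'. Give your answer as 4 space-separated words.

String 1: 'AYEFjG8=' → valid
String 2: '/bXUwQ==' → valid
String 3: 'rdLvRQ==' → valid
String 4: 'VebH' → valid

Answer: yes yes yes yes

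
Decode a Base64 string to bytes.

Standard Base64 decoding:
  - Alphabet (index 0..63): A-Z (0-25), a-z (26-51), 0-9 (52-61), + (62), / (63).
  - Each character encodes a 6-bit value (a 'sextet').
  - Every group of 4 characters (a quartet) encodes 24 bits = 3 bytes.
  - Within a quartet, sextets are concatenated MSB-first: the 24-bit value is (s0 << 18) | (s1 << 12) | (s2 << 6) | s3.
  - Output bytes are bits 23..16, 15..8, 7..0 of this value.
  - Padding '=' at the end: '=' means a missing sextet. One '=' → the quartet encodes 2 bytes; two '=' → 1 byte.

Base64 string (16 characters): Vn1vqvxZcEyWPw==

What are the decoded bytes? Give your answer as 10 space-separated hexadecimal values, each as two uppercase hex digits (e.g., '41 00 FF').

Answer: 56 7D 6F AA FC 59 70 4C 96 3F

Derivation:
After char 0 ('V'=21): chars_in_quartet=1 acc=0x15 bytes_emitted=0
After char 1 ('n'=39): chars_in_quartet=2 acc=0x567 bytes_emitted=0
After char 2 ('1'=53): chars_in_quartet=3 acc=0x159F5 bytes_emitted=0
After char 3 ('v'=47): chars_in_quartet=4 acc=0x567D6F -> emit 56 7D 6F, reset; bytes_emitted=3
After char 4 ('q'=42): chars_in_quartet=1 acc=0x2A bytes_emitted=3
After char 5 ('v'=47): chars_in_quartet=2 acc=0xAAF bytes_emitted=3
After char 6 ('x'=49): chars_in_quartet=3 acc=0x2ABF1 bytes_emitted=3
After char 7 ('Z'=25): chars_in_quartet=4 acc=0xAAFC59 -> emit AA FC 59, reset; bytes_emitted=6
After char 8 ('c'=28): chars_in_quartet=1 acc=0x1C bytes_emitted=6
After char 9 ('E'=4): chars_in_quartet=2 acc=0x704 bytes_emitted=6
After char 10 ('y'=50): chars_in_quartet=3 acc=0x1C132 bytes_emitted=6
After char 11 ('W'=22): chars_in_quartet=4 acc=0x704C96 -> emit 70 4C 96, reset; bytes_emitted=9
After char 12 ('P'=15): chars_in_quartet=1 acc=0xF bytes_emitted=9
After char 13 ('w'=48): chars_in_quartet=2 acc=0x3F0 bytes_emitted=9
Padding '==': partial quartet acc=0x3F0 -> emit 3F; bytes_emitted=10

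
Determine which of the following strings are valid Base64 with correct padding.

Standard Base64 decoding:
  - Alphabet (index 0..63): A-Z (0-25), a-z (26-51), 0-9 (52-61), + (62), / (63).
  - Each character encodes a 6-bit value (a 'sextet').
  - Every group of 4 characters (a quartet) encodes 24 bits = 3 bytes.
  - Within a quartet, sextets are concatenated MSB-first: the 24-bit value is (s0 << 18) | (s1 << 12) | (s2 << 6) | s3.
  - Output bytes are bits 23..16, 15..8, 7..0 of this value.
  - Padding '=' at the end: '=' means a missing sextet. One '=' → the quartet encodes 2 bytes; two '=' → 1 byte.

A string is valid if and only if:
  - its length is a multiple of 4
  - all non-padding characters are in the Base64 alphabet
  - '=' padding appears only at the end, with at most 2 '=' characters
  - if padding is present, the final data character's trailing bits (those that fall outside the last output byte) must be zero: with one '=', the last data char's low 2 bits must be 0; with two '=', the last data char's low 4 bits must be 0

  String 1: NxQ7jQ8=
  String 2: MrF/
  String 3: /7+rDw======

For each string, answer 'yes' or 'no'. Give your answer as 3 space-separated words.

String 1: 'NxQ7jQ8=' → valid
String 2: 'MrF/' → valid
String 3: '/7+rDw======' → invalid (6 pad chars (max 2))

Answer: yes yes no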